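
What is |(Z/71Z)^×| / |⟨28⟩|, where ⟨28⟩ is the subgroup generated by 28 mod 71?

The order of 28 must divide φ(71) = 71 − 1 = 70 = 2 · 5 · 7.
Divisors of 70: 1, 2, 5, 7, 10, 14, 35, 70.
Evaluate successive powers at the divisors of 70:
28^1 ≡ 28 (mod 71)
28^2 ≡ 3 (mod 71)
28^5 ≡ 39 (mod 71)
28^7 ≡ 46 (mod 71)
28^10 ≡ 30 (mod 71)
28^14 ≡ 57 (mod 71)
28^35 ≡ 70 (mod 71)
28^70 ≡ 1 (mod 71) ✓
Thus |⟨28⟩| = ord(28) = 70.
The index is φ(71) / ord(28) = 70 / 70 = 1.

1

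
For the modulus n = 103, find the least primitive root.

φ(103) = 103 − 1 = 102 = 2 · 3 · 17.
Test candidates g = 2, 3, … against the prime factors q ∈ {2, 3, 17} of φ(103): g is a generator iff g^(102/q) ≢ 1 for every such q.
g = 2: 2^51 ≡ 1 — hits 1, so not a primitive root.
g = 3: 3^51 ≡ 102; 3^34 ≡ 1 — hits 1, so not a primitive root.
g = 4: 4^51 ≡ 1 — hits 1, so not a primitive root.
g = 5: 5^51 ≡ 102; 5^34 ≡ 56; 5^6 ≡ 72 — none is 1, so 5 is a primitive root.
Hence the least primitive root of 103 is 5.

5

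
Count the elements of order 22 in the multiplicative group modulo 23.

10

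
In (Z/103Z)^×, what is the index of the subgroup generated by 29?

ord(29) | φ(103) = 103 − 1 = 102 = 2 · 3 · 17.
Divisors of 102: 1, 2, 3, 6, 17, 34, 51, 102.
Test each divisor d:
29^1 ≡ 29 (mod 103)
29^2 ≡ 17 (mod 103)
29^3 ≡ 81 (mod 103)
29^6 ≡ 72 (mod 103)
29^17 ≡ 56 (mod 103)
29^34 ≡ 46 (mod 103)
29^51 ≡ 1 (mod 103) ✓
So ord_103(29) = 51, hence |⟨29⟩| = 51.
Index = |(Z/103Z)^×| / |⟨29⟩| = 102 / 51 = 2.

2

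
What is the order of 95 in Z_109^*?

ord(95) | φ(109) = 109 − 1 = 108 = 2^2 · 3^3.
Divisors of 108: 1, 2, 3, 4, 6, 9, 12, 18, 27, 36, 54, 108.
Check 95^d mod 109 for each divisor in increasing order:
95^1 ≡ 95
95^2 ≡ 87
95^3 ≡ 90
95^4 ≡ 48
95^6 ≡ 34
95^9 ≡ 8
95^12 ≡ 66
95^18 ≡ 64
95^27 ≡ 76
95^36 ≡ 63
95^54 ≡ 108
95^108 ≡ 1
Therefore the multiplicative order of 95 modulo 109 is 108.

108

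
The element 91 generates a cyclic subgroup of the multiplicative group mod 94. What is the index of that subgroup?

1

ord(91) | φ(94) = φ(2)·φ(47) = 1·46 = 46 = 2 · 23.
Divisors of 46: 1, 2, 23, 46.
Check 91^d mod 94 for each divisor in increasing order:
91^1 ≡ 91 (mod 94)
91^2 ≡ 9 (mod 94)
91^23 ≡ 93 (mod 94)
91^46 ≡ 1 (mod 94) ✓
So ord_94(91) = 46, hence |⟨91⟩| = 46.
The index is φ(94) / ord(91) = 46 / 46 = 1.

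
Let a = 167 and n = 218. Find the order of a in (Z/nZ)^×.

The order of 167 must divide φ(218) = φ(2)·φ(109) = 1·108 = 108 = 2^2 · 3^3.
Divisors of 108: 1, 2, 3, 4, 6, 9, 12, 18, 27, 36, 54, 108.
Test each divisor d:
167^1 ≡ 167 (mod 218)
167^2 ≡ 203 (mod 218)
167^3 ≡ 111 (mod 218)
167^4 ≡ 7 (mod 218)
167^6 ≡ 113 (mod 218)
167^9 ≡ 117 (mod 218)
167^12 ≡ 125 (mod 218)
167^18 ≡ 173 (mod 218)
167^27 ≡ 185 (mod 218)
167^36 ≡ 63 (mod 218)
167^54 ≡ 217 (mod 218)
167^108 ≡ 1 (mod 218) ✓
Hence ord(167) = 108.

108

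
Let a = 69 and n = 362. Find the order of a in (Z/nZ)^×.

180

By Lagrange's theorem, ord_362(69) divides φ(362) = φ(2)·φ(181) = 1·180 = 180 = 2^2 · 3^2 · 5.
Divisors of 180: 1, 2, 3, 4, 5, 6, 9, 10, 12, 15, 18, 20, 30, 36, 45, 60, 90, 180.
Check 69^d mod 362 for each divisor in increasing order:
69^1 ≡ 69
69^2 ≡ 55
69^3 ≡ 175
69^4 ≡ 129
69^5 ≡ 213
69^6 ≡ 217
69^9 ≡ 327
69^10 ≡ 119
69^12 ≡ 29
69^15 ≡ 7
69^18 ≡ 139
69^20 ≡ 43
69^30 ≡ 49
69^36 ≡ 135
69^45 ≡ 343
69^60 ≡ 229
69^90 ≡ 361
69^180 ≡ 1
Therefore the multiplicative order of 69 modulo 362 is 180.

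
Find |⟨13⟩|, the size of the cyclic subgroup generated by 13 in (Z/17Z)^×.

4

By Lagrange's theorem, ord_17(13) divides φ(17) = 17 − 1 = 16 = 2^4.
Divisors of 16: 1, 2, 4, 8, 16.
Evaluate successive powers at the divisors of 16:
13^1 ≡ 13 (mod 17)
13^2 ≡ 16 (mod 17)
13^4 ≡ 1 (mod 17) ✓
Therefore the multiplicative order of 13 modulo 17 is 4.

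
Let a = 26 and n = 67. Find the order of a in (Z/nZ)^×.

33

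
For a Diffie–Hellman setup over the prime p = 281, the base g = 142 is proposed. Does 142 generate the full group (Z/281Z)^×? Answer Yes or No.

No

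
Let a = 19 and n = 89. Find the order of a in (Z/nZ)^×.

88

Since 19 ∈ (Z/89Z)^×, its order divides φ(89) = 89 − 1 = 88 = 2^3 · 11.
Divisors of 88: 1, 2, 4, 8, 11, 22, 44, 88.
Test each divisor d:
19^1 ≡ 19 (mod 89)
19^2 ≡ 5 (mod 89)
19^4 ≡ 25 (mod 89)
19^8 ≡ 2 (mod 89)
19^11 ≡ 12 (mod 89)
19^22 ≡ 55 (mod 89)
19^44 ≡ 88 (mod 89)
19^88 ≡ 1 (mod 89) ✓
So ord_89(19) = 88.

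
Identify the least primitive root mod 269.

2

φ(269) = 269 − 1 = 268 = 2^2 · 67.
Test candidates g = 2, 3, … against the prime factors q ∈ {2, 67} of φ(269): g is a generator iff g^(268/q) ≢ 1 for every such q.
g = 2: 2^134 ≡ 268; 2^4 ≡ 16 — none is 1, so 2 is a primitive root.
The smallest primitive root modulo 269 is 2.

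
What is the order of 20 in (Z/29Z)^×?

7

ord(20) | φ(29) = 29 − 1 = 28 = 2^2 · 7.
Divisors of 28: 1, 2, 4, 7, 14, 28.
Check 20^d mod 29 for each divisor in increasing order:
20^1 ≡ 20
20^2 ≡ 23
20^4 ≡ 7
20^7 ≡ 1
The smallest such exponent is 7, so the order of 20 is 7.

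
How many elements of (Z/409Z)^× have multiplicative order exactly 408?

128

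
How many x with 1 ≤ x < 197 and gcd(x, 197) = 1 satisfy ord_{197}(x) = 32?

0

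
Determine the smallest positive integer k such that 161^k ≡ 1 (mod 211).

By Lagrange's theorem, ord_211(161) divides φ(211) = 211 − 1 = 210 = 2 · 3 · 5 · 7.
Divisors of 210: 1, 2, 3, 5, 6, 7, 10, 14, 15, 21, 30, 35, 42, 70, 105, 210.
Check 161^d mod 211 for each divisor in increasing order:
161^1 ≡ 161
161^2 ≡ 179
161^3 ≡ 123
161^5 ≡ 73
161^6 ≡ 148
161^7 ≡ 196
161^10 ≡ 54
161^14 ≡ 14
161^15 ≡ 144
161^21 ≡ 1
So ord_211(161) = 21.

21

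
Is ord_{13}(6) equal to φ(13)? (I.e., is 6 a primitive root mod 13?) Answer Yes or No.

Yes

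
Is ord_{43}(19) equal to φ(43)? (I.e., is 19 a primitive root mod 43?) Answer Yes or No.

Yes

φ(43) = 43 − 1 = 42 = 2 · 3 · 7.
An element g generates (Z/43Z)^× iff g^(42/q) ≢ 1 (mod 43) for each prime q ∈ {2, 3, 7}.
19^21 ≡ 42 (mod 43)  [q = 2: ≢ 1 ✓]
19^14 ≡ 36 (mod 43)  [q = 3: ≢ 1 ✓]
19^6 ≡ 11 (mod 43)  [q = 7: ≢ 1 ✓]
All checks pass, so 19 has order 42 and is a primitive root modulo 43.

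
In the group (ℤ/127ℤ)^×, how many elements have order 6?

2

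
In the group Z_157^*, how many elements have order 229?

φ(157) = 157 − 1 = 156 = 2^2 · 3 · 13.
(Z/157Z)^× is cyclic (|G| = 156); a cyclic group of order m has exactly φ(d) elements of each order d | m, and none otherwise.
Here 156 is not a multiple of 229, so there are no elements of order 229.

0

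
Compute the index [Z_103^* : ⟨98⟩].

2

ord(98) | φ(103) = 103 − 1 = 102 = 2 · 3 · 17.
Divisors of 102: 1, 2, 3, 6, 17, 34, 51, 102.
Evaluate successive powers at the divisors of 102:
98^1 ≡ 98 (mod 103)
98^2 ≡ 25 (mod 103)
98^3 ≡ 81 (mod 103)
98^6 ≡ 72 (mod 103)
98^17 ≡ 46 (mod 103)
98^34 ≡ 56 (mod 103)
98^51 ≡ 1 (mod 103) ✓
So ord_103(98) = 51, hence |⟨98⟩| = 51.
[(Z/103Z)^× : ⟨98⟩] = 102/51 = 2.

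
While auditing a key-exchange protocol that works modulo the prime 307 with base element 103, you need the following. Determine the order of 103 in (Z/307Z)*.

By Lagrange's theorem, ord_307(103) divides φ(307) = 307 − 1 = 306 = 2 · 3^2 · 17.
Divisors of 306: 1, 2, 3, 6, 9, 17, 18, 34, 51, 102, 153, 306.
Check 103^d mod 307 for each divisor in increasing order:
103^1 ≡ 103 (mod 307)
103^2 ≡ 171 (mod 307)
103^3 ≡ 114 (mod 307)
103^6 ≡ 102 (mod 307)
103^9 ≡ 269 (mod 307)
103^17 ≡ 17 (mod 307)
103^18 ≡ 216 (mod 307)
103^34 ≡ 289 (mod 307)
103^51 ≡ 1 (mod 307) ✓
So ord_307(103) = 51.

51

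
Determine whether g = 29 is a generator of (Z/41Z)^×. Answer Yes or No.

Yes

φ(41) = 41 − 1 = 40 = 2^3 · 5.
It suffices to check that the order of 29 is not a proper divisor of 40: compute 29^(40/q) for q ∈ {2, 5}.
29^20 ≡ 40 (mod 41)  [q = 2: ≢ 1 ✓]
29^8 ≡ 18 (mod 41)  [q = 5: ≢ 1 ✓]
All checks pass, so 29 has order 40 and is a primitive root modulo 41.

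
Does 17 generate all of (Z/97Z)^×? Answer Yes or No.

Yes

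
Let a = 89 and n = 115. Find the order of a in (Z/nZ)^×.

By Lagrange's theorem, ord_115(89) divides φ(115) = φ(5·23) = (5−1)·(23−1) = 4·22 = 88 = 2^3 · 11.
Divisors of 88: 1, 2, 4, 8, 11, 22, 44, 88.
Check 89^d mod 115 for each divisor in increasing order:
89^1 ≡ 89
89^2 ≡ 101
89^4 ≡ 81
89^8 ≡ 6
89^11 ≡ 114
89^22 ≡ 1
So ord_115(89) = 22.

22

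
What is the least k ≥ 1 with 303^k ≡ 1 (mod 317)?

316

By Lagrange's theorem, ord_317(303) divides φ(317) = 317 − 1 = 316 = 2^2 · 79.
Divisors of 316: 1, 2, 4, 79, 158, 316.
Test each divisor d:
303^1 ≡ 303 (mod 317)
303^2 ≡ 196 (mod 317)
303^4 ≡ 59 (mod 317)
303^79 ≡ 203 (mod 317)
303^158 ≡ 316 (mod 317)
303^316 ≡ 1 (mod 317) ✓
Hence ord(303) = 316.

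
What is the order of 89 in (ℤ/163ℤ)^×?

162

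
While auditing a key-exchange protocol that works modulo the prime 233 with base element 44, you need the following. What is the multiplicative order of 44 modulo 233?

232

ord(44) | φ(233) = 233 − 1 = 232 = 2^3 · 29.
Divisors of 232: 1, 2, 4, 8, 29, 58, 116, 232.
Evaluate successive powers at the divisors of 232:
44^1 ≡ 44 (mod 233)
44^2 ≡ 72 (mod 233)
44^4 ≡ 58 (mod 233)
44^8 ≡ 102 (mod 233)
44^29 ≡ 12 (mod 233)
44^58 ≡ 144 (mod 233)
44^116 ≡ 232 (mod 233)
44^232 ≡ 1 (mod 233) ✓
The smallest such exponent is 232, so the order of 44 is 232.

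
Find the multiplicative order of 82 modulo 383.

382

The order of 82 must divide φ(383) = 383 − 1 = 382 = 2 · 191.
Divisors of 382: 1, 2, 191, 382.
Compute 82^d (mod 383) for the divisors d until we hit 1:
82^1 ≡ 82 (mod 383)
82^2 ≡ 213 (mod 383)
82^191 ≡ 382 (mod 383)
82^382 ≡ 1 (mod 383) ✓
Therefore the multiplicative order of 82 modulo 383 is 382.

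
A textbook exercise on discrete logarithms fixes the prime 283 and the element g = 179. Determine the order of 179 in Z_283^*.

By Lagrange's theorem, ord_283(179) divides φ(283) = 283 − 1 = 282 = 2 · 3 · 47.
Divisors of 282: 1, 2, 3, 6, 47, 94, 141, 282.
Evaluate successive powers at the divisors of 282:
179^1 ≡ 179 (mod 283)
179^2 ≡ 62 (mod 283)
179^3 ≡ 61 (mod 283)
179^6 ≡ 42 (mod 283)
179^47 ≡ 238 (mod 283)
179^94 ≡ 44 (mod 283)
179^141 ≡ 1 (mod 283) ✓
So ord_283(179) = 141.

141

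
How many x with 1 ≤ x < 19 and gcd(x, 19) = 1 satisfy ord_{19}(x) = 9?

6

φ(19) = 19 − 1 = 18 = 2 · 3^2.
In a cyclic group of order 18, there are φ(d) elements of order d for each divisor d of 18, and zero for non-divisors.
9 = 3^2 divides 18, and φ(9) = 6.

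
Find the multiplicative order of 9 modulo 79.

39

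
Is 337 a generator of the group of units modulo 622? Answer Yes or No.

No

φ(622) = φ(2)·φ(311) = 1·310 = 310 = 2 · 5 · 31.
An element g generates (Z/622Z)^× iff g^(310/q) ≢ 1 (mod 622) for each prime q ∈ {2, 5, 31}.
337^155 ≡ 1 (mod 622)  [q = 2: ≡ 1 ✗]
337^62 ≡ 363 (mod 622)  [q = 5: ≢ 1 ✓]
337^10 ≡ 581 (mod 622)  [q = 31: ≢ 1 ✓]
The check at q = 2 fails, so 337 generates a proper subgroup.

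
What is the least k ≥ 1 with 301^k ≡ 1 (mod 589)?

90

Since 301 ∈ (Z/589Z)^×, its order divides φ(589) = φ(19·31) = (19−1)·(31−1) = 18·30 = 540 = 2^2 · 3^3 · 5.
Divisors of 540: 1, 2, 3, 4, 5, 6, 9, 10, 12, 15, 18, 20, 27, 30, 36, 45, 54, 60, 90, 108, 135, 180, 270, 540.
Evaluate successive powers at the divisors of 540:
301^1 ≡ 301 (mod 589)
301^2 ≡ 484 (mod 589)
301^3 ≡ 201 (mod 589)
301^4 ≡ 423 (mod 589)
301^5 ≡ 99 (mod 589)
301^6 ≡ 349 (mod 589)
301^9 ≡ 58 (mod 589)
301^10 ≡ 377 (mod 589)
301^12 ≡ 467 (mod 589)
301^15 ≡ 216 (mod 589)
301^18 ≡ 419 (mod 589)
301^20 ≡ 180 (mod 589)
301^27 ≡ 153 (mod 589)
301^30 ≡ 125 (mod 589)
301^36 ≡ 39 (mod 589)
301^45 ≡ 495 (mod 589)
301^54 ≡ 438 (mod 589)
301^60 ≡ 311 (mod 589)
301^90 ≡ 1 (mod 589) ✓
So ord_589(301) = 90.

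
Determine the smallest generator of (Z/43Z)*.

3

φ(43) = 43 − 1 = 42 = 2 · 3 · 7.
g is a primitive root iff g^(42/q) ≢ 1 (mod 43) for each prime q ∈ {2, 3, 7}.
g = 2: 2^21 ≡ 42; 2^14 ≡ 1 — hits 1, so not a primitive root.
g = 3: 3^21 ≡ 42; 3^14 ≡ 36; 3^6 ≡ 41 — none is 1, so 3 is a primitive root.
The smallest primitive root modulo 43 is 3.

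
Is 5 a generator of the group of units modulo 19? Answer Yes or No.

No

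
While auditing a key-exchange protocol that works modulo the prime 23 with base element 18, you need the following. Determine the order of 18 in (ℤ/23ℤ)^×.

11

Since 18 ∈ (Z/23Z)^×, its order divides φ(23) = 23 − 1 = 22 = 2 · 11.
Divisors of 22: 1, 2, 11, 22.
Compute 18^d (mod 23) for the divisors d until we hit 1:
18^1 ≡ 18 (mod 23)
18^2 ≡ 2 (mod 23)
18^11 ≡ 1 (mod 23) ✓
Therefore the multiplicative order of 18 modulo 23 is 11.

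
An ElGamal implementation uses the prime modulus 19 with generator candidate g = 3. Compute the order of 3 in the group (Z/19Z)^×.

ord(3) | φ(19) = 19 − 1 = 18 = 2 · 3^2.
Divisors of 18: 1, 2, 3, 6, 9, 18.
Test each divisor d:
3^1 ≡ 3 (mod 19)
3^2 ≡ 9 (mod 19)
3^3 ≡ 8 (mod 19)
3^6 ≡ 7 (mod 19)
3^9 ≡ 18 (mod 19)
3^18 ≡ 1 (mod 19) ✓
The smallest such exponent is 18, so the order of 3 is 18.

18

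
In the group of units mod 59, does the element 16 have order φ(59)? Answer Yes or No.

φ(59) = 59 − 1 = 58 = 2 · 29.
It suffices to check that the order of 16 is not a proper divisor of 58: compute 16^(58/q) for q ∈ {2, 29}.
16^29 ≡ 1 (mod 59)  [q = 2: ≡ 1 ✗]
16^2 ≡ 20 (mod 59)  [q = 29: ≢ 1 ✓]
Since 16^29 ≡ 1, the order of 16 divides 29 < 58, so 16 is not a primitive root.

No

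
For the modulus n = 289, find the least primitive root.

3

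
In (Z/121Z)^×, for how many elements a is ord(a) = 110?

φ(121) = φ(11^2) = 11·(11−1) = 110 = 2 · 5 · 11.
Since (Z/121Z)^× is cyclic of order 110, the number of elements of order d is φ(d) when d | 110 and 0 otherwise.
110 = 2 · 5 · 11 divides 110, and φ(110) = 40.

40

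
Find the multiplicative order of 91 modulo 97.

12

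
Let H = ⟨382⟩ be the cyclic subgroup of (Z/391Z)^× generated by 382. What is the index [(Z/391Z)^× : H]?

4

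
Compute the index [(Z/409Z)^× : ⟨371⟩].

The order of 371 must divide φ(409) = 409 − 1 = 408 = 2^3 · 3 · 17.
Divisors of 408: 1, 2, 3, 4, 6, 8, 12, 17, 24, 34, 51, 68, 102, 136, 204, 408.
Test each divisor d:
371^1 ≡ 371 (mod 409)
371^2 ≡ 217 (mod 409)
371^3 ≡ 343 (mod 409)
371^4 ≡ 54 (mod 409)
371^6 ≡ 266 (mod 409)
371^8 ≡ 53 (mod 409)
371^12 ≡ 408 (mod 409)
371^17 ≡ 7 (mod 409)
371^24 ≡ 1 (mod 409) ✓
So ord_409(371) = 24, hence |⟨371⟩| = 24.
The index is φ(409) / ord(371) = 408 / 24 = 17.

17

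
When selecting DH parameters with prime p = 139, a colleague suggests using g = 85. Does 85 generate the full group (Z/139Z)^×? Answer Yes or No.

Yes

φ(139) = 139 − 1 = 138 = 2 · 3 · 23.
An element g generates (Z/139Z)^× iff g^(138/q) ≢ 1 (mod 139) for each prime q ∈ {2, 3, 23}.
85^69 ≡ 138 (mod 139)  [q = 2: ≢ 1 ✓]
85^46 ≡ 96 (mod 139)  [q = 3: ≢ 1 ✓]
85^6 ≡ 112 (mod 139)  [q = 23: ≢ 1 ✓]
All checks pass, so 85 has order 138 and is a primitive root modulo 139.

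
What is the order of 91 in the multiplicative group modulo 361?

342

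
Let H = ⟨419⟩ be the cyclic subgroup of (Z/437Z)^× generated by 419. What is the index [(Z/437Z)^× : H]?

Since 419 ∈ (Z/437Z)^×, its order divides φ(437) = φ(19·23) = (19−1)·(23−1) = 18·22 = 396 = 2^2 · 3^2 · 11.
Divisors of 396: 1, 2, 3, 4, 6, 9, 11, 12, 18, 22, 33, 36, 44, 66, 99, 132, 198, 396.
Evaluate successive powers at the divisors of 396:
419^1 ≡ 419
419^2 ≡ 324
419^3 ≡ 286
419^4 ≡ 96
419^6 ≡ 77
419^9 ≡ 172
419^11 ≡ 229
419^12 ≡ 248
419^18 ≡ 305
419^22 ≡ 1
The order of 419 is 22, so the subgroup it generates has 22 elements.
[(Z/437Z)^× : ⟨419⟩] = 396/22 = 18.

18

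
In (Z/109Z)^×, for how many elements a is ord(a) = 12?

4

φ(109) = 109 − 1 = 108 = 2^2 · 3^3.
(Z/109Z)^× is cyclic (|G| = 108); a cyclic group of order m has exactly φ(d) elements of each order d | m, and none otherwise.
12 = 2^2 · 3 divides 108, and φ(12) = 4.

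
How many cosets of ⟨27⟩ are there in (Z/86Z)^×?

ord(27) | φ(86) = φ(2)·φ(43) = 1·42 = 42 = 2 · 3 · 7.
Divisors of 42: 1, 2, 3, 6, 7, 14, 21, 42.
Check 27^d mod 86 for each divisor in increasing order:
27^1 ≡ 27 (mod 86)
27^2 ≡ 41 (mod 86)
27^3 ≡ 75 (mod 86)
27^6 ≡ 35 (mod 86)
27^7 ≡ 85 (mod 86)
27^14 ≡ 1 (mod 86) ✓
The order of 27 is 14, so the subgroup it generates has 14 elements.
The index is φ(86) / ord(27) = 42 / 14 = 3.

3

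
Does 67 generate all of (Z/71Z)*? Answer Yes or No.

Yes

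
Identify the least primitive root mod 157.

φ(157) = 157 − 1 = 156 = 2^2 · 3 · 13.
Test candidates g = 2, 3, … against the prime factors q ∈ {2, 3, 13} of φ(157): g is a generator iff g^(156/q) ≢ 1 for every such q.
g = 2: 2^78 ≡ 156; 2^52 ≡ 1 — hits 1, so not a primitive root.
g = 3: 3^78 ≡ 1 — hits 1, so not a primitive root.
g = 4: 4^78 ≡ 1 — hits 1, so not a primitive root.
g = 5: 5^78 ≡ 156; 5^52 ≡ 12; 5^12 ≡ 130 — none is 1, so 5 is a primitive root.
Hence the least primitive root of 157 is 5.

5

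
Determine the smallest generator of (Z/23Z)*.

5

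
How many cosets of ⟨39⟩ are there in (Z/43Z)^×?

Since 39 ∈ (Z/43Z)^×, its order divides φ(43) = 43 − 1 = 42 = 2 · 3 · 7.
Divisors of 42: 1, 2, 3, 6, 7, 14, 21, 42.
Check 39^d mod 43 for each divisor in increasing order:
39^1 ≡ 39
39^2 ≡ 16
39^3 ≡ 22
39^6 ≡ 11
39^7 ≡ 42
39^14 ≡ 1
The order of 39 is 14, so the subgroup it generates has 14 elements.
The index is φ(43) / ord(39) = 42 / 14 = 3.

3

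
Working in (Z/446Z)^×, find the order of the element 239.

37

ord(239) | φ(446) = φ(2)·φ(223) = 1·222 = 222 = 2 · 3 · 37.
Divisors of 222: 1, 2, 3, 6, 37, 74, 111, 222.
Evaluate successive powers at the divisors of 222:
239^1 ≡ 239 (mod 446)
239^2 ≡ 33 (mod 446)
239^3 ≡ 305 (mod 446)
239^6 ≡ 257 (mod 446)
239^37 ≡ 1 (mod 446) ✓
The smallest such exponent is 37, so the order of 239 is 37.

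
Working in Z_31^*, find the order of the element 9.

15

The order of 9 must divide φ(31) = 31 − 1 = 30 = 2 · 3 · 5.
Divisors of 30: 1, 2, 3, 5, 6, 10, 15, 30.
Evaluate successive powers at the divisors of 30:
9^1 ≡ 9
9^2 ≡ 19
9^3 ≡ 16
9^5 ≡ 25
9^6 ≡ 8
9^10 ≡ 5
9^15 ≡ 1
Hence ord(9) = 15.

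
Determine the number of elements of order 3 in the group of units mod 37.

φ(37) = 37 − 1 = 36 = 2^2 · 3^2.
(Z/37Z)^× is cyclic (|G| = 36); a cyclic group of order m has exactly φ(d) elements of each order d | m, and none otherwise.
3 | 36, and φ(3) = 3 − 1 = 2.

2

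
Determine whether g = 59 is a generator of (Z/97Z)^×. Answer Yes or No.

Yes

φ(97) = 97 − 1 = 96 = 2^5 · 3.
An element g generates (Z/97Z)^× iff g^(96/q) ≢ 1 (mod 97) for each prime q ∈ {2, 3}.
59^48 ≡ 96 (mod 97)  [q = 2: ≢ 1 ✓]
59^32 ≡ 35 (mod 97)  [q = 3: ≢ 1 ✓]
None equal 1, so ord_97(59) = 96: 59 is a primitive root.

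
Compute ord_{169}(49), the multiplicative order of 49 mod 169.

78

Since 49 ∈ (Z/169Z)^×, its order divides φ(169) = φ(13^2) = 13·(13−1) = 156 = 2^2 · 3 · 13.
Divisors of 156: 1, 2, 3, 4, 6, 12, 13, 26, 39, 52, 78, 156.
Evaluate successive powers at the divisors of 156:
49^1 ≡ 49 (mod 169)
49^2 ≡ 35 (mod 169)
49^3 ≡ 25 (mod 169)
49^4 ≡ 42 (mod 169)
49^6 ≡ 118 (mod 169)
49^12 ≡ 66 (mod 169)
49^13 ≡ 23 (mod 169)
49^26 ≡ 22 (mod 169)
49^39 ≡ 168 (mod 169)
49^52 ≡ 146 (mod 169)
49^78 ≡ 1 (mod 169) ✓
Therefore the multiplicative order of 49 modulo 169 is 78.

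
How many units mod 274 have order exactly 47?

0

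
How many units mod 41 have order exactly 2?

1

φ(41) = 41 − 1 = 40 = 2^3 · 5.
(Z/41Z)^× is cyclic (|G| = 40); a cyclic group of order m has exactly φ(d) elements of each order d | m, and none otherwise.
2 | 40, and φ(2) = 2 − 1 = 1.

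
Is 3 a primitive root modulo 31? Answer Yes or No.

φ(31) = 31 − 1 = 30 = 2 · 3 · 5.
An element g generates (Z/31Z)^× iff g^(30/q) ≢ 1 (mod 31) for each prime q ∈ {2, 3, 5}.
3^15 ≡ 30 (mod 31)  [q = 2: ≢ 1 ✓]
3^10 ≡ 25 (mod 31)  [q = 3: ≢ 1 ✓]
3^6 ≡ 16 (mod 31)  [q = 5: ≢ 1 ✓]
Every test exponent gives a nontrivial residue, hence 3 generates the full group.

Yes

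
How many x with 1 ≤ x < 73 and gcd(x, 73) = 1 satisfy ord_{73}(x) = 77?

φ(73) = 73 − 1 = 72 = 2^3 · 3^2.
Since (Z/73Z)^× is cyclic of order 72, the number of elements of order d is φ(d) when d | 72 and 0 otherwise.
77 does not divide 72, so no element of (Z/73Z)^× has order 77.

0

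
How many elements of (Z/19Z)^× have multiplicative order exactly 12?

0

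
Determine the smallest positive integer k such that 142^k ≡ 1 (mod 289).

272

The order of 142 must divide φ(289) = φ(17^2) = 17·(17−1) = 272 = 2^4 · 17.
Divisors of 272: 1, 2, 4, 8, 16, 17, 34, 68, 136, 272.
Check 142^d mod 289 for each divisor in increasing order:
142^1 ≡ 142 (mod 289)
142^2 ≡ 223 (mod 289)
142^4 ≡ 21 (mod 289)
142^8 ≡ 152 (mod 289)
142^16 ≡ 273 (mod 289)
142^17 ≡ 40 (mod 289)
142^34 ≡ 155 (mod 289)
142^68 ≡ 38 (mod 289)
142^136 ≡ 288 (mod 289)
142^272 ≡ 1 (mod 289) ✓
Therefore the multiplicative order of 142 modulo 289 is 272.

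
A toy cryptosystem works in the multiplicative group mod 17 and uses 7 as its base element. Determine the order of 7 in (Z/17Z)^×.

Since 7 ∈ (Z/17Z)^×, its order divides φ(17) = 17 − 1 = 16 = 2^4.
Divisors of 16: 1, 2, 4, 8, 16.
Test each divisor d:
7^1 ≡ 7
7^2 ≡ 15
7^4 ≡ 4
7^8 ≡ 16
7^16 ≡ 1
The smallest such exponent is 16, so the order of 7 is 16.

16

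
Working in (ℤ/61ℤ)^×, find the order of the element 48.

The order of 48 must divide φ(61) = 61 − 1 = 60 = 2^2 · 3 · 5.
Divisors of 60: 1, 2, 3, 4, 5, 6, 10, 12, 15, 20, 30, 60.
Evaluate successive powers at the divisors of 60:
48^1 ≡ 48 (mod 61)
48^2 ≡ 47 (mod 61)
48^3 ≡ 60 (mod 61)
48^4 ≡ 13 (mod 61)
48^5 ≡ 14 (mod 61)
48^6 ≡ 1 (mod 61) ✓
Therefore the multiplicative order of 48 modulo 61 is 6.

6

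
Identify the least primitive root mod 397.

5

φ(397) = 397 − 1 = 396 = 2^2 · 3^2 · 11.
g is a primitive root iff g^(396/q) ≢ 1 (mod 397) for each prime q ∈ {2, 3, 11}.
g = 2: 2^198 ≡ 396; 2^132 ≡ 1 — hits 1, so not a primitive root.
g = 3: 3^198 ≡ 1 — hits 1, so not a primitive root.
g = 4: 4^198 ≡ 1 — hits 1, so not a primitive root.
g = 5: 5^198 ≡ 396; 5^132 ≡ 362; 5^36 ≡ 290 — none is 1, so 5 is a primitive root.
Hence the least primitive root of 397 is 5.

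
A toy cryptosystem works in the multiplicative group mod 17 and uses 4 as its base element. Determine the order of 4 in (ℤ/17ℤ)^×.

By Lagrange's theorem, ord_17(4) divides φ(17) = 17 − 1 = 16 = 2^4.
Divisors of 16: 1, 2, 4, 8, 16.
Check 4^d mod 17 for each divisor in increasing order:
4^1 ≡ 4 (mod 17)
4^2 ≡ 16 (mod 17)
4^4 ≡ 1 (mod 17) ✓
Therefore the multiplicative order of 4 modulo 17 is 4.

4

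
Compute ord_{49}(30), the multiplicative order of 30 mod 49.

3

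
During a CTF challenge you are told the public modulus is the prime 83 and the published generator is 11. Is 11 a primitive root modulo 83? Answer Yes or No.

No

φ(83) = 83 − 1 = 82 = 2 · 41.
Test 11^(82/q) mod 83 for each prime factor q of 82:
11^41 ≡ 1 (mod 83)  [q = 2: ≡ 1 ✗]
11^2 ≡ 38 (mod 83)  [q = 41: ≢ 1 ✓]
11^41 ≡ 1 shows ord(11) | 41, strictly less than φ(83); not a primitive root.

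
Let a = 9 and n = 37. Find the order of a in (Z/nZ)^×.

By Lagrange's theorem, ord_37(9) divides φ(37) = 37 − 1 = 36 = 2^2 · 3^2.
Divisors of 36: 1, 2, 3, 4, 6, 9, 12, 18, 36.
Compute 9^d (mod 37) for the divisors d until we hit 1:
9^1 ≡ 9 (mod 37)
9^2 ≡ 7 (mod 37)
9^3 ≡ 26 (mod 37)
9^4 ≡ 12 (mod 37)
9^6 ≡ 10 (mod 37)
9^9 ≡ 1 (mod 37) ✓
So ord_37(9) = 9.

9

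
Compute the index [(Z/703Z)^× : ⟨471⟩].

36

The order of 471 must divide φ(703) = φ(19·37) = (19−1)·(37−1) = 18·36 = 648 = 2^3 · 3^4.
Divisors of 648: 1, 2, 3, 4, 6, 8, 9, 12, 18, 24, 27, 36, 54, 72, 81, 108, 162, 216, 324, 648.
Test each divisor d:
471^1 ≡ 471 (mod 703)
471^2 ≡ 396 (mod 703)
471^3 ≡ 221 (mod 703)
471^4 ≡ 47 (mod 703)
471^6 ≡ 334 (mod 703)
471^8 ≡ 100 (mod 703)
471^9 ≡ 702 (mod 703)
471^12 ≡ 482 (mod 703)
471^18 ≡ 1 (mod 703) ✓
Thus |⟨471⟩| = ord(471) = 18.
Index = |(Z/703Z)^×| / |⟨471⟩| = 648 / 18 = 36.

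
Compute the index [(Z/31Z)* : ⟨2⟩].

6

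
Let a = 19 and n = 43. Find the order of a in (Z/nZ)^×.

The order of 19 must divide φ(43) = 43 − 1 = 42 = 2 · 3 · 7.
Divisors of 42: 1, 2, 3, 6, 7, 14, 21, 42.
Check 19^d mod 43 for each divisor in increasing order:
19^1 ≡ 19 (mod 43)
19^2 ≡ 17 (mod 43)
19^3 ≡ 22 (mod 43)
19^6 ≡ 11 (mod 43)
19^7 ≡ 37 (mod 43)
19^14 ≡ 36 (mod 43)
19^21 ≡ 42 (mod 43)
19^42 ≡ 1 (mod 43) ✓
The smallest such exponent is 42, so the order of 19 is 42.

42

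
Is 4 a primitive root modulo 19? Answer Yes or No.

No

φ(19) = 19 − 1 = 18 = 2 · 3^2.
It suffices to check that the order of 4 is not a proper divisor of 18: compute 4^(18/q) for q ∈ {2, 3}.
4^9 ≡ 1 (mod 19)  [q = 2: ≡ 1 ✗]
4^6 ≡ 11 (mod 19)  [q = 3: ≢ 1 ✓]
4^9 ≡ 1 shows ord(4) | 9, strictly less than φ(19); not a primitive root.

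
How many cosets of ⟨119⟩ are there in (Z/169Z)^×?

1

By Lagrange's theorem, ord_169(119) divides φ(169) = φ(13^2) = 13·(13−1) = 156 = 2^2 · 3 · 13.
Divisors of 156: 1, 2, 3, 4, 6, 12, 13, 26, 39, 52, 78, 156.
Check 119^d mod 169 for each divisor in increasing order:
119^1 ≡ 119 (mod 169)
119^2 ≡ 134 (mod 169)
119^3 ≡ 60 (mod 169)
119^4 ≡ 42 (mod 169)
119^6 ≡ 51 (mod 169)
119^12 ≡ 66 (mod 169)
119^13 ≡ 80 (mod 169)
119^26 ≡ 147 (mod 169)
119^39 ≡ 99 (mod 169)
119^52 ≡ 146 (mod 169)
119^78 ≡ 168 (mod 169)
119^156 ≡ 1 (mod 169) ✓
The order of 119 is 156, so the subgroup it generates has 156 elements.
The index is φ(169) / ord(119) = 156 / 156 = 1.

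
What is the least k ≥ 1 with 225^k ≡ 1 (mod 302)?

The order of 225 must divide φ(302) = φ(2)·φ(151) = 1·150 = 150 = 2 · 3 · 5^2.
Divisors of 150: 1, 2, 3, 5, 6, 10, 15, 25, 30, 50, 75, 150.
Evaluate successive powers at the divisors of 150:
225^1 ≡ 225 (mod 302)
225^2 ≡ 191 (mod 302)
225^3 ≡ 91 (mod 302)
225^5 ≡ 167 (mod 302)
225^6 ≡ 127 (mod 302)
225^10 ≡ 105 (mod 302)
225^15 ≡ 19 (mod 302)
225^25 ≡ 183 (mod 302)
225^30 ≡ 59 (mod 302)
225^50 ≡ 269 (mod 302)
225^75 ≡ 1 (mod 302) ✓
Hence ord(225) = 75.

75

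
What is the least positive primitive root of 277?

5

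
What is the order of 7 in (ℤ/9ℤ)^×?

The order of 7 must divide φ(9) = φ(3^2) = 3·(3−1) = 6 = 2 · 3.
Divisors of 6: 1, 2, 3, 6.
Evaluate successive powers at the divisors of 6:
7^1 ≡ 7 (mod 9)
7^2 ≡ 4 (mod 9)
7^3 ≡ 1 (mod 9) ✓
So ord_9(7) = 3.

3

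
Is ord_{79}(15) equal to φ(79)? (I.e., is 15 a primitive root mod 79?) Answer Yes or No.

φ(79) = 79 − 1 = 78 = 2 · 3 · 13.
Test 15^(78/q) mod 79 for each prime factor q of 78:
15^39 ≡ 78 (mod 79)  [q = 2: ≢ 1 ✓]
15^26 ≡ 1 (mod 79)  [q = 3: ≡ 1 ✗]
15^6 ≡ 10 (mod 79)  [q = 13: ≢ 1 ✓]
Since 15^26 ≡ 1, the order of 15 divides 26 < 78, so 15 is not a primitive root.

No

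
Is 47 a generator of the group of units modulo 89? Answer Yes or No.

No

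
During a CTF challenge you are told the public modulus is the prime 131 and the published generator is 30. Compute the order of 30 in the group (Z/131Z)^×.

130

Since 30 ∈ (Z/131Z)^×, its order divides φ(131) = 131 − 1 = 130 = 2 · 5 · 13.
Divisors of 130: 1, 2, 5, 10, 13, 26, 65, 130.
Evaluate successive powers at the divisors of 130:
30^1 ≡ 30 (mod 131)
30^2 ≡ 114 (mod 131)
30^5 ≡ 24 (mod 131)
30^10 ≡ 52 (mod 131)
30^13 ≡ 73 (mod 131)
30^26 ≡ 89 (mod 131)
30^65 ≡ 130 (mod 131)
30^130 ≡ 1 (mod 131) ✓
The smallest such exponent is 130, so the order of 30 is 130.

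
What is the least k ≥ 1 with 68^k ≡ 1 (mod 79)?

78

Since 68 ∈ (Z/79Z)^×, its order divides φ(79) = 79 − 1 = 78 = 2 · 3 · 13.
Divisors of 78: 1, 2, 3, 6, 13, 26, 39, 78.
Evaluate successive powers at the divisors of 78:
68^1 ≡ 68
68^2 ≡ 42
68^3 ≡ 12
68^6 ≡ 65
68^13 ≡ 56
68^26 ≡ 55
68^39 ≡ 78
68^78 ≡ 1
The smallest such exponent is 78, so the order of 68 is 78.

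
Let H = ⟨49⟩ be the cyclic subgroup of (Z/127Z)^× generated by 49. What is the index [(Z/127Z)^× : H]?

ord(49) | φ(127) = 127 − 1 = 126 = 2 · 3^2 · 7.
Divisors of 126: 1, 2, 3, 6, 7, 9, 14, 18, 21, 42, 63, 126.
Check 49^d mod 127 for each divisor in increasing order:
49^1 ≡ 49 (mod 127)
49^2 ≡ 115 (mod 127)
49^3 ≡ 47 (mod 127)
49^6 ≡ 50 (mod 127)
49^7 ≡ 37 (mod 127)
49^9 ≡ 64 (mod 127)
49^14 ≡ 99 (mod 127)
49^18 ≡ 32 (mod 127)
49^21 ≡ 107 (mod 127)
49^42 ≡ 19 (mod 127)
49^63 ≡ 1 (mod 127) ✓
The order of 49 is 63, so the subgroup it generates has 63 elements.
[(Z/127Z)^× : ⟨49⟩] = 126/63 = 2.

2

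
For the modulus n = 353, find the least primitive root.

φ(353) = 353 − 1 = 352 = 2^5 · 11.
Test candidates g = 2, 3, … against the prime factors q ∈ {2, 11} of φ(353): g is a generator iff g^(352/q) ≢ 1 for every such q.
g = 2: 2^176 ≡ 1 — hits 1, so not a primitive root.
g = 3: 3^176 ≡ 352; 3^32 ≡ 140 — none is 1, so 3 is a primitive root.
The smallest primitive root modulo 353 is 3.

3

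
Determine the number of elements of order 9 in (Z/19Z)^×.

6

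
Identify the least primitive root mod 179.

φ(179) = 179 − 1 = 178 = 2 · 89.
g is a primitive root iff g^(178/q) ≢ 1 (mod 179) for each prime q ∈ {2, 89}.
g = 2: 2^89 ≡ 178; 2^2 ≡ 4 — none is 1, so 2 is a primitive root.
So 2 is the smallest generator of (Z/179Z)^×.

2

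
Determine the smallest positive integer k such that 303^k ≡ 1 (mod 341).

Since 303 ∈ (Z/341Z)^×, its order divides φ(341) = φ(11·31) = (11−1)·(31−1) = 10·30 = 300 = 2^2 · 3 · 5^2.
Divisors of 300: 1, 2, 3, 4, 5, 6, 10, 12, 15, 20, 25, 30, 50, 60, 75, 100, 150, 300.
Evaluate successive powers at the divisors of 300:
303^1 ≡ 303 (mod 341)
303^2 ≡ 80 (mod 341)
303^3 ≡ 29 (mod 341)
303^4 ≡ 262 (mod 341)
303^5 ≡ 274 (mod 341)
303^6 ≡ 159 (mod 341)
303^10 ≡ 56 (mod 341)
303^12 ≡ 47 (mod 341)
303^15 ≡ 340 (mod 341)
303^20 ≡ 67 (mod 341)
303^25 ≡ 285 (mod 341)
303^30 ≡ 1 (mod 341) ✓
So ord_341(303) = 30.

30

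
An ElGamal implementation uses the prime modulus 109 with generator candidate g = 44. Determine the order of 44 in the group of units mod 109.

108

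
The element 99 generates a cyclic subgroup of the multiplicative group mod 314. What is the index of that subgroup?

12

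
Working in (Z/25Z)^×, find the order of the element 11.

The order of 11 must divide φ(25) = φ(5^2) = 5·(5−1) = 20 = 2^2 · 5.
Divisors of 20: 1, 2, 4, 5, 10, 20.
Check 11^d mod 25 for each divisor in increasing order:
11^1 ≡ 11
11^2 ≡ 21
11^4 ≡ 16
11^5 ≡ 1
The smallest such exponent is 5, so the order of 11 is 5.

5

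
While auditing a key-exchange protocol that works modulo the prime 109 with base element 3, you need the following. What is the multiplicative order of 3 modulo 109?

27

Since 3 ∈ (Z/109Z)^×, its order divides φ(109) = 109 − 1 = 108 = 2^2 · 3^3.
Divisors of 108: 1, 2, 3, 4, 6, 9, 12, 18, 27, 36, 54, 108.
Compute 3^d (mod 109) for the divisors d until we hit 1:
3^1 ≡ 3 (mod 109)
3^2 ≡ 9 (mod 109)
3^3 ≡ 27 (mod 109)
3^4 ≡ 81 (mod 109)
3^6 ≡ 75 (mod 109)
3^9 ≡ 63 (mod 109)
3^12 ≡ 66 (mod 109)
3^18 ≡ 45 (mod 109)
3^27 ≡ 1 (mod 109) ✓
The smallest such exponent is 27, so the order of 3 is 27.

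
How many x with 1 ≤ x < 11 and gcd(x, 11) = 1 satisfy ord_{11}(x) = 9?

φ(11) = 11 − 1 = 10 = 2 · 5.
Since (Z/11Z)^× is cyclic of order 10, the number of elements of order d is φ(d) when d | 10 and 0 otherwise.
Here 10 is not a multiple of 9, so there are no elements of order 9.

0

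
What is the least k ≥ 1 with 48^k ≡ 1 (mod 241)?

40

Since 48 ∈ (Z/241Z)^×, its order divides φ(241) = 241 − 1 = 240 = 2^4 · 3 · 5.
Divisors of 240: 1, 2, 3, 4, 5, 6, 8, 10, 12, 15, 16, 20, 24, 30, 40, 48, 60, 80, 120, 240.
Test each divisor d:
48^1 ≡ 48 (mod 241)
48^2 ≡ 135 (mod 241)
48^3 ≡ 214 (mod 241)
48^4 ≡ 150 (mod 241)
48^5 ≡ 211 (mod 241)
48^6 ≡ 6 (mod 241)
48^8 ≡ 87 (mod 241)
48^10 ≡ 177 (mod 241)
48^12 ≡ 36 (mod 241)
48^15 ≡ 233 (mod 241)
48^16 ≡ 98 (mod 241)
48^20 ≡ 240 (mod 241)
48^24 ≡ 91 (mod 241)
48^30 ≡ 64 (mod 241)
48^40 ≡ 1 (mod 241) ✓
Therefore the multiplicative order of 48 modulo 241 is 40.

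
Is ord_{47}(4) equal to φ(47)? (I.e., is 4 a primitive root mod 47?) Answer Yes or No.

φ(47) = 47 − 1 = 46 = 2 · 23.
4 is a primitive root mod 47 iff 4^(φ(47)/q) ≢ 1 for every prime q | φ(47), i.e. q ∈ {2, 23}.
4^23 ≡ 1 (mod 47)  [q = 2: ≡ 1 ✗]
4^2 ≡ 16 (mod 47)  [q = 23: ≢ 1 ✓]
Since 4^23 ≡ 1, the order of 4 divides 23 < 46, so 4 is not a primitive root.

No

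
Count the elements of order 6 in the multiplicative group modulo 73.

φ(73) = 73 − 1 = 72 = 2^3 · 3^2.
In a cyclic group of order 72, there are φ(d) elements of order d for each divisor d of 72, and zero for non-divisors.
6 = 2 · 3 divides 72, and φ(6) = 2.

2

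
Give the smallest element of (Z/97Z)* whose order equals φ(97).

5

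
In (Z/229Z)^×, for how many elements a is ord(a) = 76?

36

φ(229) = 229 − 1 = 228 = 2^2 · 3 · 19.
Since (Z/229Z)^× is cyclic of order 228, the number of elements of order d is φ(d) when d | 228 and 0 otherwise.
76 = 2^2 · 19 divides 228, and φ(76) = 36.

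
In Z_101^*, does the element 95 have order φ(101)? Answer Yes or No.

φ(101) = 101 − 1 = 100 = 2^2 · 5^2.
95 is a primitive root mod 101 iff 95^(φ(101)/q) ≢ 1 for every prime q | φ(101), i.e. q ∈ {2, 5}.
95^50 ≡ 1 (mod 101)  [q = 2: ≡ 1 ✗]
95^20 ≡ 1 (mod 101)  [q = 5: ≡ 1 ✗]
The check at q = 2 fails, so 95 generates a proper subgroup.

No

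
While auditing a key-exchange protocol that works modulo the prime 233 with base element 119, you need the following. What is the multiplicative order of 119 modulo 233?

232

ord(119) | φ(233) = 233 − 1 = 232 = 2^3 · 29.
Divisors of 232: 1, 2, 4, 8, 29, 58, 116, 232.
Evaluate successive powers at the divisors of 232:
119^1 ≡ 119 (mod 233)
119^2 ≡ 181 (mod 233)
119^4 ≡ 141 (mod 233)
119^8 ≡ 76 (mod 233)
119^29 ≡ 12 (mod 233)
119^58 ≡ 144 (mod 233)
119^116 ≡ 232 (mod 233)
119^232 ≡ 1 (mod 233) ✓
The smallest such exponent is 232, so the order of 119 is 232.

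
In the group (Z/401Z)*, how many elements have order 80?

φ(401) = 401 − 1 = 400 = 2^4 · 5^2.
In a cyclic group of order 400, there are φ(d) elements of order d for each divisor d of 400, and zero for non-divisors.
80 = 2^4 · 5 divides 400, and φ(80) = 32.

32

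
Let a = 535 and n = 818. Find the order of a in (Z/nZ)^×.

408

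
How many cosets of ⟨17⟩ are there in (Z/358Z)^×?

Since 17 ∈ (Z/358Z)^×, its order divides φ(358) = φ(2)·φ(179) = 1·178 = 178 = 2 · 89.
Divisors of 178: 1, 2, 89, 178.
Evaluate successive powers at the divisors of 178:
17^1 ≡ 17
17^2 ≡ 289
17^89 ≡ 1
The order of 17 is 89, so the subgroup it generates has 89 elements.
Index = |(Z/358Z)^×| / |⟨17⟩| = 178 / 89 = 2.

2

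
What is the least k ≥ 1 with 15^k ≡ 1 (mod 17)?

8

ord(15) | φ(17) = 17 − 1 = 16 = 2^4.
Divisors of 16: 1, 2, 4, 8, 16.
Compute 15^d (mod 17) for the divisors d until we hit 1:
15^1 ≡ 15
15^2 ≡ 4
15^4 ≡ 16
15^8 ≡ 1
Hence ord(15) = 8.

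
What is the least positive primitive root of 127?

3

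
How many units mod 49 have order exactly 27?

φ(49) = φ(7^2) = 7·(7−1) = 42 = 2 · 3 · 7.
In a cyclic group of order 42, there are φ(d) elements of order d for each divisor d of 42, and zero for non-divisors.
Here 42 is not a multiple of 27, so there are no elements of order 27.

0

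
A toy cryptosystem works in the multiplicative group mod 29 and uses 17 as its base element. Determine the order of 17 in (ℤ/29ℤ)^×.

4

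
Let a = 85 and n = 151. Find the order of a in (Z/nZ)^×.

15

Since 85 ∈ (Z/151Z)^×, its order divides φ(151) = 151 − 1 = 150 = 2 · 3 · 5^2.
Divisors of 150: 1, 2, 3, 5, 6, 10, 15, 25, 30, 50, 75, 150.
Test each divisor d:
85^1 ≡ 85
85^2 ≡ 128
85^3 ≡ 8
85^5 ≡ 118
85^6 ≡ 64
85^10 ≡ 32
85^15 ≡ 1
The smallest such exponent is 15, so the order of 85 is 15.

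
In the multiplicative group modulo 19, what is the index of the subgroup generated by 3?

1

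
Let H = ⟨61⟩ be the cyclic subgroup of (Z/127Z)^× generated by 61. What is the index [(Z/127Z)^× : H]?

The order of 61 must divide φ(127) = 127 − 1 = 126 = 2 · 3^2 · 7.
Divisors of 126: 1, 2, 3, 6, 7, 9, 14, 18, 21, 42, 63, 126.
Check 61^d mod 127 for each divisor in increasing order:
61^1 ≡ 61 (mod 127)
61^2 ≡ 38 (mod 127)
61^3 ≡ 32 (mod 127)
61^6 ≡ 8 (mod 127)
61^7 ≡ 107 (mod 127)
61^9 ≡ 2 (mod 127)
61^14 ≡ 19 (mod 127)
61^18 ≡ 4 (mod 127)
61^21 ≡ 1 (mod 127) ✓
So ord_127(61) = 21, hence |⟨61⟩| = 21.
[(Z/127Z)^× : ⟨61⟩] = 126/21 = 6.

6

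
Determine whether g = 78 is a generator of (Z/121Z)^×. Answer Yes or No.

No

φ(121) = φ(11^2) = 11·(11−1) = 110 = 2 · 5 · 11.
Test 78^(110/q) mod 121 for each prime factor q of 110:
78^55 ≡ 1 (mod 121)  [q = 2: ≡ 1 ✗]
78^22 ≡ 1 (mod 121)  [q = 5: ≡ 1 ✗]
78^10 ≡ 45 (mod 121)  [q = 11: ≢ 1 ✓]
The check at q = 2 fails, so 78 generates a proper subgroup.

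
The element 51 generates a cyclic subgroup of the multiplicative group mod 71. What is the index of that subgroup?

The order of 51 must divide φ(71) = 71 − 1 = 70 = 2 · 5 · 7.
Divisors of 70: 1, 2, 5, 7, 10, 14, 35, 70.
Evaluate successive powers at the divisors of 70:
51^1 ≡ 51
51^2 ≡ 45
51^5 ≡ 41
51^7 ≡ 70
51^10 ≡ 48
51^14 ≡ 1
The order of 51 is 14, so the subgroup it generates has 14 elements.
[(Z/71Z)^× : ⟨51⟩] = 70/14 = 5.

5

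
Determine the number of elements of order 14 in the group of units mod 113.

φ(113) = 113 − 1 = 112 = 2^4 · 7.
Since (Z/113Z)^× is cyclic of order 112, the number of elements of order d is φ(d) when d | 112 and 0 otherwise.
14 = 2 · 7 divides 112, and φ(14) = 6.

6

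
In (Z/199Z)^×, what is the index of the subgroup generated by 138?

9

ord(138) | φ(199) = 199 − 1 = 198 = 2 · 3^2 · 11.
Divisors of 198: 1, 2, 3, 6, 9, 11, 18, 22, 33, 66, 99, 198.
Test each divisor d:
138^1 ≡ 138 (mod 199)
138^2 ≡ 139 (mod 199)
138^3 ≡ 78 (mod 199)
138^6 ≡ 114 (mod 199)
138^9 ≡ 136 (mod 199)
138^11 ≡ 198 (mod 199)
138^18 ≡ 188 (mod 199)
138^22 ≡ 1 (mod 199) ✓
So ord_199(138) = 22, hence |⟨138⟩| = 22.
[(Z/199Z)^× : ⟨138⟩] = 198/22 = 9.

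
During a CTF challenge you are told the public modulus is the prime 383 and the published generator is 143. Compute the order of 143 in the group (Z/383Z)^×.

ord(143) | φ(383) = 383 − 1 = 382 = 2 · 191.
Divisors of 382: 1, 2, 191, 382.
Test each divisor d:
143^1 ≡ 143 (mod 383)
143^2 ≡ 150 (mod 383)
143^191 ≡ 1 (mod 383) ✓
Hence ord(143) = 191.

191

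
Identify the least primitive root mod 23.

5

φ(23) = 23 − 1 = 22 = 2 · 11.
g is a primitive root iff g^(22/q) ≢ 1 (mod 23) for each prime q ∈ {2, 11}.
g = 2: 2^11 ≡ 1 — hits 1, so not a primitive root.
g = 3: 3^11 ≡ 1 — hits 1, so not a primitive root.
g = 4: 4^11 ≡ 1 — hits 1, so not a primitive root.
g = 5: 5^11 ≡ 22; 5^2 ≡ 2 — none is 1, so 5 is a primitive root.
The smallest primitive root modulo 23 is 5.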